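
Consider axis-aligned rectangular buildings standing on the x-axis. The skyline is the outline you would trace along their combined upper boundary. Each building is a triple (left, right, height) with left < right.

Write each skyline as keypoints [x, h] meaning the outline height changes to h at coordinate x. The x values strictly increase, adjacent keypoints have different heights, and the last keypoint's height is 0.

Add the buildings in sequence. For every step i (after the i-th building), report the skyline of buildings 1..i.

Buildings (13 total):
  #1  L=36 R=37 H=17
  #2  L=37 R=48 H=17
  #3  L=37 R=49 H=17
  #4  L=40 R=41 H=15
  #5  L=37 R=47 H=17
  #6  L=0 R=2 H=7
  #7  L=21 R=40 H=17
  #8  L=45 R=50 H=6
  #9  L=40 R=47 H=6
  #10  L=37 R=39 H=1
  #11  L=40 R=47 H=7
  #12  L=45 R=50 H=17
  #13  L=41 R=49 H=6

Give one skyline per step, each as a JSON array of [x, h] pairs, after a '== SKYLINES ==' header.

== SKYLINES ==
[[36,17],[37,0]]
[[36,17],[48,0]]
[[36,17],[49,0]]
[[36,17],[49,0]]
[[36,17],[49,0]]
[[0,7],[2,0],[36,17],[49,0]]
[[0,7],[2,0],[21,17],[49,0]]
[[0,7],[2,0],[21,17],[49,6],[50,0]]
[[0,7],[2,0],[21,17],[49,6],[50,0]]
[[0,7],[2,0],[21,17],[49,6],[50,0]]
[[0,7],[2,0],[21,17],[49,6],[50,0]]
[[0,7],[2,0],[21,17],[50,0]]
[[0,7],[2,0],[21,17],[50,0]]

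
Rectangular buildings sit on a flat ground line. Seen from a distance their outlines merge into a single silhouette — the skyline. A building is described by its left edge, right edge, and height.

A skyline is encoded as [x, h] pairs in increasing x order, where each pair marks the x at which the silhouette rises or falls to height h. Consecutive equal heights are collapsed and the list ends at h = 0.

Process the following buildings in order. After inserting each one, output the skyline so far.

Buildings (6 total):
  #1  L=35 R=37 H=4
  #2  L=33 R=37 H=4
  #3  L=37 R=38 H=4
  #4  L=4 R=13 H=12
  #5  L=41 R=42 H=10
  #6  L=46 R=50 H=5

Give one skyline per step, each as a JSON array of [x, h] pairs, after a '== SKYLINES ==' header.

== SKYLINES ==
[[35,4],[37,0]]
[[33,4],[37,0]]
[[33,4],[38,0]]
[[4,12],[13,0],[33,4],[38,0]]
[[4,12],[13,0],[33,4],[38,0],[41,10],[42,0]]
[[4,12],[13,0],[33,4],[38,0],[41,10],[42,0],[46,5],[50,0]]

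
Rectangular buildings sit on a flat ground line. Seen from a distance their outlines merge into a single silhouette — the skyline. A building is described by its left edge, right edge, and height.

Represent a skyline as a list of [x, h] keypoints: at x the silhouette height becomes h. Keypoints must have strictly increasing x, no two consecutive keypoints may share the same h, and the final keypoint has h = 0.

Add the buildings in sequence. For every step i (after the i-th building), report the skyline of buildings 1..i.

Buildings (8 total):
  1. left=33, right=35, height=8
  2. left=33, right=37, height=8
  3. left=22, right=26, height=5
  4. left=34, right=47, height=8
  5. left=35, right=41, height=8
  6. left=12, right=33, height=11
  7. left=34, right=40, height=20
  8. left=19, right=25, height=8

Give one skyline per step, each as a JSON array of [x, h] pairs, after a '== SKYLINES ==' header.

== SKYLINES ==
[[33,8],[35,0]]
[[33,8],[37,0]]
[[22,5],[26,0],[33,8],[37,0]]
[[22,5],[26,0],[33,8],[47,0]]
[[22,5],[26,0],[33,8],[47,0]]
[[12,11],[33,8],[47,0]]
[[12,11],[33,8],[34,20],[40,8],[47,0]]
[[12,11],[33,8],[34,20],[40,8],[47,0]]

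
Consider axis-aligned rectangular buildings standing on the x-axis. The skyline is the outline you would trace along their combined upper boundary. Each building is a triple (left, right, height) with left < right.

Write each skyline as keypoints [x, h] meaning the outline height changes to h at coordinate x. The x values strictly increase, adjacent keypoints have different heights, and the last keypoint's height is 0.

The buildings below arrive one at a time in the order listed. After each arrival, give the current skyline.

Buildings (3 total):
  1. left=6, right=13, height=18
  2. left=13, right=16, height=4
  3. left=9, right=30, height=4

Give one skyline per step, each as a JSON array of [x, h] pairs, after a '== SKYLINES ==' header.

== SKYLINES ==
[[6,18],[13,0]]
[[6,18],[13,4],[16,0]]
[[6,18],[13,4],[30,0]]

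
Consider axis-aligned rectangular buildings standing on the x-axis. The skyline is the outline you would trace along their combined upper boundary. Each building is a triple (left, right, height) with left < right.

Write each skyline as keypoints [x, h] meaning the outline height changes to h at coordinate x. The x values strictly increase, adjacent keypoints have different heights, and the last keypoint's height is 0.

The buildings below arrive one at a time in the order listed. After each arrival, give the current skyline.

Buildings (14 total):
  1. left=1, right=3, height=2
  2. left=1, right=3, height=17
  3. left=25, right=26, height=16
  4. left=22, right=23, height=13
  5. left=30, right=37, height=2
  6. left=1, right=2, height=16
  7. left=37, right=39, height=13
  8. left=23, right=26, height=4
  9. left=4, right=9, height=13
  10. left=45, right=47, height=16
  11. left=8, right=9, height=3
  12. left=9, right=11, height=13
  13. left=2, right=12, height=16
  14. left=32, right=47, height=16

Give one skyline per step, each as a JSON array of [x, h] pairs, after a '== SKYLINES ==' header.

== SKYLINES ==
[[1,2],[3,0]]
[[1,17],[3,0]]
[[1,17],[3,0],[25,16],[26,0]]
[[1,17],[3,0],[22,13],[23,0],[25,16],[26,0]]
[[1,17],[3,0],[22,13],[23,0],[25,16],[26,0],[30,2],[37,0]]
[[1,17],[3,0],[22,13],[23,0],[25,16],[26,0],[30,2],[37,0]]
[[1,17],[3,0],[22,13],[23,0],[25,16],[26,0],[30,2],[37,13],[39,0]]
[[1,17],[3,0],[22,13],[23,4],[25,16],[26,0],[30,2],[37,13],[39,0]]
[[1,17],[3,0],[4,13],[9,0],[22,13],[23,4],[25,16],[26,0],[30,2],[37,13],[39,0]]
[[1,17],[3,0],[4,13],[9,0],[22,13],[23,4],[25,16],[26,0],[30,2],[37,13],[39,0],[45,16],[47,0]]
[[1,17],[3,0],[4,13],[9,0],[22,13],[23,4],[25,16],[26,0],[30,2],[37,13],[39,0],[45,16],[47,0]]
[[1,17],[3,0],[4,13],[11,0],[22,13],[23,4],[25,16],[26,0],[30,2],[37,13],[39,0],[45,16],[47,0]]
[[1,17],[3,16],[12,0],[22,13],[23,4],[25,16],[26,0],[30,2],[37,13],[39,0],[45,16],[47,0]]
[[1,17],[3,16],[12,0],[22,13],[23,4],[25,16],[26,0],[30,2],[32,16],[47,0]]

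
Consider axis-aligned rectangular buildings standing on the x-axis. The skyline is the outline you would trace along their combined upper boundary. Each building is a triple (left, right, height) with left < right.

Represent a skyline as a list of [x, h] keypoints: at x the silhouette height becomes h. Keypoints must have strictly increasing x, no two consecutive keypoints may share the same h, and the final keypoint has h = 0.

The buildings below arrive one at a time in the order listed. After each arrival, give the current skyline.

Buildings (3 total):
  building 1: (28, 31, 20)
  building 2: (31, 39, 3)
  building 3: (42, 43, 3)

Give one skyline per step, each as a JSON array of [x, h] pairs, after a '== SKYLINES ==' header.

== SKYLINES ==
[[28,20],[31,0]]
[[28,20],[31,3],[39,0]]
[[28,20],[31,3],[39,0],[42,3],[43,0]]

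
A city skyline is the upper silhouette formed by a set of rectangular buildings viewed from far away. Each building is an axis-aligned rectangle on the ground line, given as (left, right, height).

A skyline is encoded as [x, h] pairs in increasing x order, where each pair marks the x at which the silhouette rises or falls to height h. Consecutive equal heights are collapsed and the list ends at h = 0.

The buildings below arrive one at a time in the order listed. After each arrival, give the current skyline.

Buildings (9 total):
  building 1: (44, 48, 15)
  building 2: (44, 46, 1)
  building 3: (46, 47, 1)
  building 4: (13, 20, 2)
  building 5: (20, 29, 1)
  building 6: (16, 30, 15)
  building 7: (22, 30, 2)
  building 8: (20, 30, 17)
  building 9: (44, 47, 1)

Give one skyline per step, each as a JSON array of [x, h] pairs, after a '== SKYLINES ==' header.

== SKYLINES ==
[[44,15],[48,0]]
[[44,15],[48,0]]
[[44,15],[48,0]]
[[13,2],[20,0],[44,15],[48,0]]
[[13,2],[20,1],[29,0],[44,15],[48,0]]
[[13,2],[16,15],[30,0],[44,15],[48,0]]
[[13,2],[16,15],[30,0],[44,15],[48,0]]
[[13,2],[16,15],[20,17],[30,0],[44,15],[48,0]]
[[13,2],[16,15],[20,17],[30,0],[44,15],[48,0]]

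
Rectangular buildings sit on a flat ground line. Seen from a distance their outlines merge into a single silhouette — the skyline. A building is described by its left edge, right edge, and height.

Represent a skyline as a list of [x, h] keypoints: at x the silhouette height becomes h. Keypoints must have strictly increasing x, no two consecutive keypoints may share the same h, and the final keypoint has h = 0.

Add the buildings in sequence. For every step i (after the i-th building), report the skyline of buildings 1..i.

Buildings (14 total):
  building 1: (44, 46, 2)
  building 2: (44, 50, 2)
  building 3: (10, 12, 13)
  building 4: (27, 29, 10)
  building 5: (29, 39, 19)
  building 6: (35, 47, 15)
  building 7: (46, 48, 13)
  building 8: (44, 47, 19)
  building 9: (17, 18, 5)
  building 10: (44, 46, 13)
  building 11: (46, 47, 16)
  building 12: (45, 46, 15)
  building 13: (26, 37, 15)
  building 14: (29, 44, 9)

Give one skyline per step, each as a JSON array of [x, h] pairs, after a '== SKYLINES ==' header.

== SKYLINES ==
[[44,2],[46,0]]
[[44,2],[50,0]]
[[10,13],[12,0],[44,2],[50,0]]
[[10,13],[12,0],[27,10],[29,0],[44,2],[50,0]]
[[10,13],[12,0],[27,10],[29,19],[39,0],[44,2],[50,0]]
[[10,13],[12,0],[27,10],[29,19],[39,15],[47,2],[50,0]]
[[10,13],[12,0],[27,10],[29,19],[39,15],[47,13],[48,2],[50,0]]
[[10,13],[12,0],[27,10],[29,19],[39,15],[44,19],[47,13],[48,2],[50,0]]
[[10,13],[12,0],[17,5],[18,0],[27,10],[29,19],[39,15],[44,19],[47,13],[48,2],[50,0]]
[[10,13],[12,0],[17,5],[18,0],[27,10],[29,19],[39,15],[44,19],[47,13],[48,2],[50,0]]
[[10,13],[12,0],[17,5],[18,0],[27,10],[29,19],[39,15],[44,19],[47,13],[48,2],[50,0]]
[[10,13],[12,0],[17,5],[18,0],[27,10],[29,19],[39,15],[44,19],[47,13],[48,2],[50,0]]
[[10,13],[12,0],[17,5],[18,0],[26,15],[29,19],[39,15],[44,19],[47,13],[48,2],[50,0]]
[[10,13],[12,0],[17,5],[18,0],[26,15],[29,19],[39,15],[44,19],[47,13],[48,2],[50,0]]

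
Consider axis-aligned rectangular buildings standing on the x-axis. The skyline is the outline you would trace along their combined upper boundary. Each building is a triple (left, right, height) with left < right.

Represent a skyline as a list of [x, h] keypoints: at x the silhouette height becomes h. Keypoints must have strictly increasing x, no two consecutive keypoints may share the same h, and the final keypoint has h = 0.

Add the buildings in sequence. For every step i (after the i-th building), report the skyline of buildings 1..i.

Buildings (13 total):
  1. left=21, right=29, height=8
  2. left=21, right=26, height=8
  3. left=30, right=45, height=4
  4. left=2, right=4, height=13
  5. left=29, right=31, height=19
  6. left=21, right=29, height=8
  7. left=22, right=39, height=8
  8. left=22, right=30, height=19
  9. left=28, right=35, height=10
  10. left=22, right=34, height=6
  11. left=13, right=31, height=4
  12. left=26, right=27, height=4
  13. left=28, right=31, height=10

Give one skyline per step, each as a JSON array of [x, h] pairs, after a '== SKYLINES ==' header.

== SKYLINES ==
[[21,8],[29,0]]
[[21,8],[29,0]]
[[21,8],[29,0],[30,4],[45,0]]
[[2,13],[4,0],[21,8],[29,0],[30,4],[45,0]]
[[2,13],[4,0],[21,8],[29,19],[31,4],[45,0]]
[[2,13],[4,0],[21,8],[29,19],[31,4],[45,0]]
[[2,13],[4,0],[21,8],[29,19],[31,8],[39,4],[45,0]]
[[2,13],[4,0],[21,8],[22,19],[31,8],[39,4],[45,0]]
[[2,13],[4,0],[21,8],[22,19],[31,10],[35,8],[39,4],[45,0]]
[[2,13],[4,0],[21,8],[22,19],[31,10],[35,8],[39,4],[45,0]]
[[2,13],[4,0],[13,4],[21,8],[22,19],[31,10],[35,8],[39,4],[45,0]]
[[2,13],[4,0],[13,4],[21,8],[22,19],[31,10],[35,8],[39,4],[45,0]]
[[2,13],[4,0],[13,4],[21,8],[22,19],[31,10],[35,8],[39,4],[45,0]]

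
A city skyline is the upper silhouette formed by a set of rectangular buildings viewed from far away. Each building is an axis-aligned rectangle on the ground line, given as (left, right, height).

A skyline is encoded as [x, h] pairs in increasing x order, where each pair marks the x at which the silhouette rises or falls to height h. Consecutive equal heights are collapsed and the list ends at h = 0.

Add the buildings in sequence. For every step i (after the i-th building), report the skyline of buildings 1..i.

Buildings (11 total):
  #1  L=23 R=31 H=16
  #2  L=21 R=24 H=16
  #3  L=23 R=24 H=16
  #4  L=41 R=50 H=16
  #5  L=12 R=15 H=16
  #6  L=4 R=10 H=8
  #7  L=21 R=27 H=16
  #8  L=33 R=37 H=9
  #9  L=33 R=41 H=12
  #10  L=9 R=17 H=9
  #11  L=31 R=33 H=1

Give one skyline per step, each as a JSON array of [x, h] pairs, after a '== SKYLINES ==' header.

== SKYLINES ==
[[23,16],[31,0]]
[[21,16],[31,0]]
[[21,16],[31,0]]
[[21,16],[31,0],[41,16],[50,0]]
[[12,16],[15,0],[21,16],[31,0],[41,16],[50,0]]
[[4,8],[10,0],[12,16],[15,0],[21,16],[31,0],[41,16],[50,0]]
[[4,8],[10,0],[12,16],[15,0],[21,16],[31,0],[41,16],[50,0]]
[[4,8],[10,0],[12,16],[15,0],[21,16],[31,0],[33,9],[37,0],[41,16],[50,0]]
[[4,8],[10,0],[12,16],[15,0],[21,16],[31,0],[33,12],[41,16],[50,0]]
[[4,8],[9,9],[12,16],[15,9],[17,0],[21,16],[31,0],[33,12],[41,16],[50,0]]
[[4,8],[9,9],[12,16],[15,9],[17,0],[21,16],[31,1],[33,12],[41,16],[50,0]]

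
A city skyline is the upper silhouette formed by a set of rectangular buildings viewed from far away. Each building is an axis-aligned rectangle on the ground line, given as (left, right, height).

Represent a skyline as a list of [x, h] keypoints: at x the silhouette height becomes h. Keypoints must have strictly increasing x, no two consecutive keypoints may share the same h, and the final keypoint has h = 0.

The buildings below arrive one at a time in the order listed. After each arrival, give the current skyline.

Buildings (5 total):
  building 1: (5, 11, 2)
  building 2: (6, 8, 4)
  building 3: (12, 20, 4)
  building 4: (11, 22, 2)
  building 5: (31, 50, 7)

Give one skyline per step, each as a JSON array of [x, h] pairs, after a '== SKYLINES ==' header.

== SKYLINES ==
[[5,2],[11,0]]
[[5,2],[6,4],[8,2],[11,0]]
[[5,2],[6,4],[8,2],[11,0],[12,4],[20,0]]
[[5,2],[6,4],[8,2],[12,4],[20,2],[22,0]]
[[5,2],[6,4],[8,2],[12,4],[20,2],[22,0],[31,7],[50,0]]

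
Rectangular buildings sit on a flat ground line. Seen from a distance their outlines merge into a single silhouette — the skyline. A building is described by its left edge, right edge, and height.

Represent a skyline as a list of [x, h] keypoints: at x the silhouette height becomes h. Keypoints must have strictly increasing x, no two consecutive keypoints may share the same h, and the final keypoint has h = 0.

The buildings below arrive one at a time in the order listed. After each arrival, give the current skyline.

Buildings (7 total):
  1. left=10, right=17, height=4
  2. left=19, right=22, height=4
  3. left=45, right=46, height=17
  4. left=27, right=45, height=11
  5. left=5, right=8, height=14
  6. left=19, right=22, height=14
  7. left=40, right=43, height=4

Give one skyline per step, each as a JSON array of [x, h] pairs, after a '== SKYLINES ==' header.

== SKYLINES ==
[[10,4],[17,0]]
[[10,4],[17,0],[19,4],[22,0]]
[[10,4],[17,0],[19,4],[22,0],[45,17],[46,0]]
[[10,4],[17,0],[19,4],[22,0],[27,11],[45,17],[46,0]]
[[5,14],[8,0],[10,4],[17,0],[19,4],[22,0],[27,11],[45,17],[46,0]]
[[5,14],[8,0],[10,4],[17,0],[19,14],[22,0],[27,11],[45,17],[46,0]]
[[5,14],[8,0],[10,4],[17,0],[19,14],[22,0],[27,11],[45,17],[46,0]]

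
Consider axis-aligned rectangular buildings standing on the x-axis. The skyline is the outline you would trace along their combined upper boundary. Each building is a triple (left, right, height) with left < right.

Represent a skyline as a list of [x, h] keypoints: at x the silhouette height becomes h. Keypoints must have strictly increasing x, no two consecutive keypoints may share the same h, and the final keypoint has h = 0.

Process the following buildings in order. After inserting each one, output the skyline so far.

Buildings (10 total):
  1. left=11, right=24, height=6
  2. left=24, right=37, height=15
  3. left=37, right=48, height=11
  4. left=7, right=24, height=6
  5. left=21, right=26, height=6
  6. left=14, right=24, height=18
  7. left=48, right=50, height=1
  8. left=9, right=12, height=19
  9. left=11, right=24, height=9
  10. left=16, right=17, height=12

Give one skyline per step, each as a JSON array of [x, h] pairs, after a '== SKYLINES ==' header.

== SKYLINES ==
[[11,6],[24,0]]
[[11,6],[24,15],[37,0]]
[[11,6],[24,15],[37,11],[48,0]]
[[7,6],[24,15],[37,11],[48,0]]
[[7,6],[24,15],[37,11],[48,0]]
[[7,6],[14,18],[24,15],[37,11],[48,0]]
[[7,6],[14,18],[24,15],[37,11],[48,1],[50,0]]
[[7,6],[9,19],[12,6],[14,18],[24,15],[37,11],[48,1],[50,0]]
[[7,6],[9,19],[12,9],[14,18],[24,15],[37,11],[48,1],[50,0]]
[[7,6],[9,19],[12,9],[14,18],[24,15],[37,11],[48,1],[50,0]]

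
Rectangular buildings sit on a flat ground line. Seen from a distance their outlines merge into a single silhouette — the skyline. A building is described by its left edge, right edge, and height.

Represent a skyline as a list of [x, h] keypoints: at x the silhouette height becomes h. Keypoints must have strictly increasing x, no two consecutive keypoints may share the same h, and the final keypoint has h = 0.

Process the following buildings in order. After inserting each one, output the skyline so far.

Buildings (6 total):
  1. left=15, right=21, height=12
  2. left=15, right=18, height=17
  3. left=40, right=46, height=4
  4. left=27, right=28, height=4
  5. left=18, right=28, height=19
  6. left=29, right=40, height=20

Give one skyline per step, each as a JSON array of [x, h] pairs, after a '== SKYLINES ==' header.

== SKYLINES ==
[[15,12],[21,0]]
[[15,17],[18,12],[21,0]]
[[15,17],[18,12],[21,0],[40,4],[46,0]]
[[15,17],[18,12],[21,0],[27,4],[28,0],[40,4],[46,0]]
[[15,17],[18,19],[28,0],[40,4],[46,0]]
[[15,17],[18,19],[28,0],[29,20],[40,4],[46,0]]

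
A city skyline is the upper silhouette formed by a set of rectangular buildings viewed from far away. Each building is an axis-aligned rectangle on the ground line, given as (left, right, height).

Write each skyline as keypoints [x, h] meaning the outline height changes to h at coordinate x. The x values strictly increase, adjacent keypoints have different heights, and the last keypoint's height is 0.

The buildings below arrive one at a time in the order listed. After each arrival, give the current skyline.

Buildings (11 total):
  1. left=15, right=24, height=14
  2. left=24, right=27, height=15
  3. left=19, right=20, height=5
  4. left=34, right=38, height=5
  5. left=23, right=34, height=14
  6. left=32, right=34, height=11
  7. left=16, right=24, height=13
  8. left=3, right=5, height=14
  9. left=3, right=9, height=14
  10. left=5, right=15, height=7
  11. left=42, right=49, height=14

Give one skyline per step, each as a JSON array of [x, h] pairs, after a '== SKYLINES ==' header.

== SKYLINES ==
[[15,14],[24,0]]
[[15,14],[24,15],[27,0]]
[[15,14],[24,15],[27,0]]
[[15,14],[24,15],[27,0],[34,5],[38,0]]
[[15,14],[24,15],[27,14],[34,5],[38,0]]
[[15,14],[24,15],[27,14],[34,5],[38,0]]
[[15,14],[24,15],[27,14],[34,5],[38,0]]
[[3,14],[5,0],[15,14],[24,15],[27,14],[34,5],[38,0]]
[[3,14],[9,0],[15,14],[24,15],[27,14],[34,5],[38,0]]
[[3,14],[9,7],[15,14],[24,15],[27,14],[34,5],[38,0]]
[[3,14],[9,7],[15,14],[24,15],[27,14],[34,5],[38,0],[42,14],[49,0]]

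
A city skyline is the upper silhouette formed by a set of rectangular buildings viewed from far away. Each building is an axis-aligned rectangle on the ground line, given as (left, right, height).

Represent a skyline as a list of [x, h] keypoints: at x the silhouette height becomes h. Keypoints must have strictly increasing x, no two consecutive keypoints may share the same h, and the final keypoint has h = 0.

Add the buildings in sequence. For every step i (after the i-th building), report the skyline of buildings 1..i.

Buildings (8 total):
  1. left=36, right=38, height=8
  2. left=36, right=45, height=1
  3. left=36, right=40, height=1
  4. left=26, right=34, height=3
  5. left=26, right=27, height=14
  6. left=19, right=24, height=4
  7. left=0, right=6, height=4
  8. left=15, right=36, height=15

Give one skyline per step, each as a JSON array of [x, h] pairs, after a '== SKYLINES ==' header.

== SKYLINES ==
[[36,8],[38,0]]
[[36,8],[38,1],[45,0]]
[[36,8],[38,1],[45,0]]
[[26,3],[34,0],[36,8],[38,1],[45,0]]
[[26,14],[27,3],[34,0],[36,8],[38,1],[45,0]]
[[19,4],[24,0],[26,14],[27,3],[34,0],[36,8],[38,1],[45,0]]
[[0,4],[6,0],[19,4],[24,0],[26,14],[27,3],[34,0],[36,8],[38,1],[45,0]]
[[0,4],[6,0],[15,15],[36,8],[38,1],[45,0]]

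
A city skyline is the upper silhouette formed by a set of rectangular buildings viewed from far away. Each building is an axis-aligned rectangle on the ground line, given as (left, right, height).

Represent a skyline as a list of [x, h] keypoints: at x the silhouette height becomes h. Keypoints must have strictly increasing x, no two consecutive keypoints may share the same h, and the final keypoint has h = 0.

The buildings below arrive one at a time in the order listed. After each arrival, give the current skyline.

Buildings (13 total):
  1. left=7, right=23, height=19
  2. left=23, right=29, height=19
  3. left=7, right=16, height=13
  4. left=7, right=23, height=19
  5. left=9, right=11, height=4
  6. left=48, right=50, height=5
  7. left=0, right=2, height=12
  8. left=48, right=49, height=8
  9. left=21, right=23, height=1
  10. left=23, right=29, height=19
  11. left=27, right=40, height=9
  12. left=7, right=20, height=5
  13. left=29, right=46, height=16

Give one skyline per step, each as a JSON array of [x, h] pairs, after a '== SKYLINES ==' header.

== SKYLINES ==
[[7,19],[23,0]]
[[7,19],[29,0]]
[[7,19],[29,0]]
[[7,19],[29,0]]
[[7,19],[29,0]]
[[7,19],[29,0],[48,5],[50,0]]
[[0,12],[2,0],[7,19],[29,0],[48,5],[50,0]]
[[0,12],[2,0],[7,19],[29,0],[48,8],[49,5],[50,0]]
[[0,12],[2,0],[7,19],[29,0],[48,8],[49,5],[50,0]]
[[0,12],[2,0],[7,19],[29,0],[48,8],[49,5],[50,0]]
[[0,12],[2,0],[7,19],[29,9],[40,0],[48,8],[49,5],[50,0]]
[[0,12],[2,0],[7,19],[29,9],[40,0],[48,8],[49,5],[50,0]]
[[0,12],[2,0],[7,19],[29,16],[46,0],[48,8],[49,5],[50,0]]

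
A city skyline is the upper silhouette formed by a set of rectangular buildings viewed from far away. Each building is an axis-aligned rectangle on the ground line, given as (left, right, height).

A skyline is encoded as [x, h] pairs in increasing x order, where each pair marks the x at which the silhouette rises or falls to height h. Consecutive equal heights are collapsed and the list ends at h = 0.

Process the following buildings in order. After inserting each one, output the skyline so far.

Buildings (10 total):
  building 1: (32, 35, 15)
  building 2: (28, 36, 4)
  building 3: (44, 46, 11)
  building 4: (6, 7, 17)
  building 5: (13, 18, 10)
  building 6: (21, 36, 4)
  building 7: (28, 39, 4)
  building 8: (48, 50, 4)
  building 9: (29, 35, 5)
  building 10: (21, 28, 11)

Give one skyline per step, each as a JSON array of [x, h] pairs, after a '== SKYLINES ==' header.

== SKYLINES ==
[[32,15],[35,0]]
[[28,4],[32,15],[35,4],[36,0]]
[[28,4],[32,15],[35,4],[36,0],[44,11],[46,0]]
[[6,17],[7,0],[28,4],[32,15],[35,4],[36,0],[44,11],[46,0]]
[[6,17],[7,0],[13,10],[18,0],[28,4],[32,15],[35,4],[36,0],[44,11],[46,0]]
[[6,17],[7,0],[13,10],[18,0],[21,4],[32,15],[35,4],[36,0],[44,11],[46,0]]
[[6,17],[7,0],[13,10],[18,0],[21,4],[32,15],[35,4],[39,0],[44,11],[46,0]]
[[6,17],[7,0],[13,10],[18,0],[21,4],[32,15],[35,4],[39,0],[44,11],[46,0],[48,4],[50,0]]
[[6,17],[7,0],[13,10],[18,0],[21,4],[29,5],[32,15],[35,4],[39,0],[44,11],[46,0],[48,4],[50,0]]
[[6,17],[7,0],[13,10],[18,0],[21,11],[28,4],[29,5],[32,15],[35,4],[39,0],[44,11],[46,0],[48,4],[50,0]]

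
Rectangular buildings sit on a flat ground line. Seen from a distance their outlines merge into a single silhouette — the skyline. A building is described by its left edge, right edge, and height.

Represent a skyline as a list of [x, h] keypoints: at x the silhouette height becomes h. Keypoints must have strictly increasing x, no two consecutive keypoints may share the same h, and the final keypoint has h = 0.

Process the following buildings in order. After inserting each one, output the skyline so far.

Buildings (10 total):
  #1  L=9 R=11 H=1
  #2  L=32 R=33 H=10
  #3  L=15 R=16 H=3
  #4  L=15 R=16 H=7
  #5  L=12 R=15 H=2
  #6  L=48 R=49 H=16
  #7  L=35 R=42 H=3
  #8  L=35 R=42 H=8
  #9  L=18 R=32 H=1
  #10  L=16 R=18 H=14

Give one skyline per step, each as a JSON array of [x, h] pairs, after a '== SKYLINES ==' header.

== SKYLINES ==
[[9,1],[11,0]]
[[9,1],[11,0],[32,10],[33,0]]
[[9,1],[11,0],[15,3],[16,0],[32,10],[33,0]]
[[9,1],[11,0],[15,7],[16,0],[32,10],[33,0]]
[[9,1],[11,0],[12,2],[15,7],[16,0],[32,10],[33,0]]
[[9,1],[11,0],[12,2],[15,7],[16,0],[32,10],[33,0],[48,16],[49,0]]
[[9,1],[11,0],[12,2],[15,7],[16,0],[32,10],[33,0],[35,3],[42,0],[48,16],[49,0]]
[[9,1],[11,0],[12,2],[15,7],[16,0],[32,10],[33,0],[35,8],[42,0],[48,16],[49,0]]
[[9,1],[11,0],[12,2],[15,7],[16,0],[18,1],[32,10],[33,0],[35,8],[42,0],[48,16],[49,0]]
[[9,1],[11,0],[12,2],[15,7],[16,14],[18,1],[32,10],[33,0],[35,8],[42,0],[48,16],[49,0]]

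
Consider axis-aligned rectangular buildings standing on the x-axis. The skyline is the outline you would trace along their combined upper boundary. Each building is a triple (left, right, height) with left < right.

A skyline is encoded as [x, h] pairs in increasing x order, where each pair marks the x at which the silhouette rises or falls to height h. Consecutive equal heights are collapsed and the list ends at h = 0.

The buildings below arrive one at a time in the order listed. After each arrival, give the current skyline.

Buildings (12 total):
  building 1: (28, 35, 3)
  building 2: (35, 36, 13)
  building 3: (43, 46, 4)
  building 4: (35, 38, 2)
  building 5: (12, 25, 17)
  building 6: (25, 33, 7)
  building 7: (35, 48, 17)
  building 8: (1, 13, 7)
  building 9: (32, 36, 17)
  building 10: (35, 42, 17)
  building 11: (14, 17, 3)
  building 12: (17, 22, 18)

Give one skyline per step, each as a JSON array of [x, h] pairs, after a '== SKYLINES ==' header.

== SKYLINES ==
[[28,3],[35,0]]
[[28,3],[35,13],[36,0]]
[[28,3],[35,13],[36,0],[43,4],[46,0]]
[[28,3],[35,13],[36,2],[38,0],[43,4],[46,0]]
[[12,17],[25,0],[28,3],[35,13],[36,2],[38,0],[43,4],[46,0]]
[[12,17],[25,7],[33,3],[35,13],[36,2],[38,0],[43,4],[46,0]]
[[12,17],[25,7],[33,3],[35,17],[48,0]]
[[1,7],[12,17],[25,7],[33,3],[35,17],[48,0]]
[[1,7],[12,17],[25,7],[32,17],[48,0]]
[[1,7],[12,17],[25,7],[32,17],[48,0]]
[[1,7],[12,17],[25,7],[32,17],[48,0]]
[[1,7],[12,17],[17,18],[22,17],[25,7],[32,17],[48,0]]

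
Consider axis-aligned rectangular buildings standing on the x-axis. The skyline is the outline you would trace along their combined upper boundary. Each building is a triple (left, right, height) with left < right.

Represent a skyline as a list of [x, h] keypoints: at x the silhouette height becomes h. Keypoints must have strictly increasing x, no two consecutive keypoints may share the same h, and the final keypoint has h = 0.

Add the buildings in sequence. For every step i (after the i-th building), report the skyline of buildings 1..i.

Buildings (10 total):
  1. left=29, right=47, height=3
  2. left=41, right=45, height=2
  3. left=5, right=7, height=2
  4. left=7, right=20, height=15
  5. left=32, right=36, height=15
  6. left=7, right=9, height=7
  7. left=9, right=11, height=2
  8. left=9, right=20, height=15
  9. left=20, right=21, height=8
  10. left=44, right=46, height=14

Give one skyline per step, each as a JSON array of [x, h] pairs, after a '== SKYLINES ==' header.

== SKYLINES ==
[[29,3],[47,0]]
[[29,3],[47,0]]
[[5,2],[7,0],[29,3],[47,0]]
[[5,2],[7,15],[20,0],[29,3],[47,0]]
[[5,2],[7,15],[20,0],[29,3],[32,15],[36,3],[47,0]]
[[5,2],[7,15],[20,0],[29,3],[32,15],[36,3],[47,0]]
[[5,2],[7,15],[20,0],[29,3],[32,15],[36,3],[47,0]]
[[5,2],[7,15],[20,0],[29,3],[32,15],[36,3],[47,0]]
[[5,2],[7,15],[20,8],[21,0],[29,3],[32,15],[36,3],[47,0]]
[[5,2],[7,15],[20,8],[21,0],[29,3],[32,15],[36,3],[44,14],[46,3],[47,0]]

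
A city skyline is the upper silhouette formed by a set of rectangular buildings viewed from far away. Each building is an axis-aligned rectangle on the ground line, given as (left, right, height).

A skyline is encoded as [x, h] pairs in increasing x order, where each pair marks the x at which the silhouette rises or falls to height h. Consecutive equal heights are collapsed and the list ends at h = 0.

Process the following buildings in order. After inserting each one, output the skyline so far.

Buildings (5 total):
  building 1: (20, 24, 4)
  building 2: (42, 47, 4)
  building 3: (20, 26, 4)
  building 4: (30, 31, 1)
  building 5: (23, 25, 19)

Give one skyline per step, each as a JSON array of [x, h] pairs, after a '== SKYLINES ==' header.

== SKYLINES ==
[[20,4],[24,0]]
[[20,4],[24,0],[42,4],[47,0]]
[[20,4],[26,0],[42,4],[47,0]]
[[20,4],[26,0],[30,1],[31,0],[42,4],[47,0]]
[[20,4],[23,19],[25,4],[26,0],[30,1],[31,0],[42,4],[47,0]]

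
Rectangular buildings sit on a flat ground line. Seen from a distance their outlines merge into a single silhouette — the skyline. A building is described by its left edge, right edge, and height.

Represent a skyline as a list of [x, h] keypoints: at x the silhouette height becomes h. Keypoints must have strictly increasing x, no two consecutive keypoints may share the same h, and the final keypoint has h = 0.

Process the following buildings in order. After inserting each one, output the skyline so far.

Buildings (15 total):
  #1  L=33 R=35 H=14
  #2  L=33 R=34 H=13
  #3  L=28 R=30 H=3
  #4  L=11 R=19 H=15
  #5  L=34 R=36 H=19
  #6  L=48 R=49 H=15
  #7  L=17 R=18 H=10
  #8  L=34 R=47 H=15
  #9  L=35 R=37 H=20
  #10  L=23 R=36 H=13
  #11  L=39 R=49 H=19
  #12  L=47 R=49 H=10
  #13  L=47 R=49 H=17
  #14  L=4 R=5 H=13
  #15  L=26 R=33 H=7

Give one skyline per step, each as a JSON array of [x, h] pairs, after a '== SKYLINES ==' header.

== SKYLINES ==
[[33,14],[35,0]]
[[33,14],[35,0]]
[[28,3],[30,0],[33,14],[35,0]]
[[11,15],[19,0],[28,3],[30,0],[33,14],[35,0]]
[[11,15],[19,0],[28,3],[30,0],[33,14],[34,19],[36,0]]
[[11,15],[19,0],[28,3],[30,0],[33,14],[34,19],[36,0],[48,15],[49,0]]
[[11,15],[19,0],[28,3],[30,0],[33,14],[34,19],[36,0],[48,15],[49,0]]
[[11,15],[19,0],[28,3],[30,0],[33,14],[34,19],[36,15],[47,0],[48,15],[49,0]]
[[11,15],[19,0],[28,3],[30,0],[33,14],[34,19],[35,20],[37,15],[47,0],[48,15],[49,0]]
[[11,15],[19,0],[23,13],[33,14],[34,19],[35,20],[37,15],[47,0],[48,15],[49,0]]
[[11,15],[19,0],[23,13],[33,14],[34,19],[35,20],[37,15],[39,19],[49,0]]
[[11,15],[19,0],[23,13],[33,14],[34,19],[35,20],[37,15],[39,19],[49,0]]
[[11,15],[19,0],[23,13],[33,14],[34,19],[35,20],[37,15],[39,19],[49,0]]
[[4,13],[5,0],[11,15],[19,0],[23,13],[33,14],[34,19],[35,20],[37,15],[39,19],[49,0]]
[[4,13],[5,0],[11,15],[19,0],[23,13],[33,14],[34,19],[35,20],[37,15],[39,19],[49,0]]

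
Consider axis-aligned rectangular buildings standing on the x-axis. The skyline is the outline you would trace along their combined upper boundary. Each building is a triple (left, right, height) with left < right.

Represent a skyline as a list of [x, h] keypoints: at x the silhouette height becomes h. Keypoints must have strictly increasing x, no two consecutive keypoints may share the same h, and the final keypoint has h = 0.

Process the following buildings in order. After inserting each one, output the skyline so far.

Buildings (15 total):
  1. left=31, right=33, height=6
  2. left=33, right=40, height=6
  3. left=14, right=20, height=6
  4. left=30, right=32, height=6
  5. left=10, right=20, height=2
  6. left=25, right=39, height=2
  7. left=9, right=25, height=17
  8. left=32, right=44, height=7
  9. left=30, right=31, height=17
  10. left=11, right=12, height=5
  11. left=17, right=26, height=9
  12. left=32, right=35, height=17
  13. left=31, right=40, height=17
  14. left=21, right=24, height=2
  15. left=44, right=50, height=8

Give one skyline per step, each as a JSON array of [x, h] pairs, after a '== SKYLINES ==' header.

== SKYLINES ==
[[31,6],[33,0]]
[[31,6],[40,0]]
[[14,6],[20,0],[31,6],[40,0]]
[[14,6],[20,0],[30,6],[40,0]]
[[10,2],[14,6],[20,0],[30,6],[40,0]]
[[10,2],[14,6],[20,0],[25,2],[30,6],[40,0]]
[[9,17],[25,2],[30,6],[40,0]]
[[9,17],[25,2],[30,6],[32,7],[44,0]]
[[9,17],[25,2],[30,17],[31,6],[32,7],[44,0]]
[[9,17],[25,2],[30,17],[31,6],[32,7],[44,0]]
[[9,17],[25,9],[26,2],[30,17],[31,6],[32,7],[44,0]]
[[9,17],[25,9],[26,2],[30,17],[31,6],[32,17],[35,7],[44,0]]
[[9,17],[25,9],[26,2],[30,17],[40,7],[44,0]]
[[9,17],[25,9],[26,2],[30,17],[40,7],[44,0]]
[[9,17],[25,9],[26,2],[30,17],[40,7],[44,8],[50,0]]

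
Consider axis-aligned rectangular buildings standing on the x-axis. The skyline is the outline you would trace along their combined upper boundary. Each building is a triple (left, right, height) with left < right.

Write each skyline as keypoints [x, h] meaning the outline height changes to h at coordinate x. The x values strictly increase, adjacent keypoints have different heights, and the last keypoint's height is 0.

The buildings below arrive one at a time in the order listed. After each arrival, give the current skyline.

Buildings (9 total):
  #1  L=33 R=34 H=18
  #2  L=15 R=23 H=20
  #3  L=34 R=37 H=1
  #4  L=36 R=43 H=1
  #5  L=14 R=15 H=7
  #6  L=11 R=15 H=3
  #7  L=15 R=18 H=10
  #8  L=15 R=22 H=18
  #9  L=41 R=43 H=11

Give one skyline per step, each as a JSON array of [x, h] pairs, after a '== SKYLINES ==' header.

== SKYLINES ==
[[33,18],[34,0]]
[[15,20],[23,0],[33,18],[34,0]]
[[15,20],[23,0],[33,18],[34,1],[37,0]]
[[15,20],[23,0],[33,18],[34,1],[43,0]]
[[14,7],[15,20],[23,0],[33,18],[34,1],[43,0]]
[[11,3],[14,7],[15,20],[23,0],[33,18],[34,1],[43,0]]
[[11,3],[14,7],[15,20],[23,0],[33,18],[34,1],[43,0]]
[[11,3],[14,7],[15,20],[23,0],[33,18],[34,1],[43,0]]
[[11,3],[14,7],[15,20],[23,0],[33,18],[34,1],[41,11],[43,0]]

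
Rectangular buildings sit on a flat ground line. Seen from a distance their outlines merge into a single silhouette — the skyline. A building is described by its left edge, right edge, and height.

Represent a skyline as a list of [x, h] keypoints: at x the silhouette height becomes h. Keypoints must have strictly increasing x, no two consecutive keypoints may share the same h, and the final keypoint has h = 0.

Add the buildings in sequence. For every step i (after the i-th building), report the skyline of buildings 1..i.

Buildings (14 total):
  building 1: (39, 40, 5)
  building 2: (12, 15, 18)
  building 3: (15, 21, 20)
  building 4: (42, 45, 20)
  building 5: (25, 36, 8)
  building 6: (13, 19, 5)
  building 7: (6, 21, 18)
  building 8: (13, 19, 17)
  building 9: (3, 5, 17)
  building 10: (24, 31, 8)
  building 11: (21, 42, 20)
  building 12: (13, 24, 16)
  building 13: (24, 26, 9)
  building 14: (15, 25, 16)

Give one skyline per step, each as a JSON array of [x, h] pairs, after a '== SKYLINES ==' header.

== SKYLINES ==
[[39,5],[40,0]]
[[12,18],[15,0],[39,5],[40,0]]
[[12,18],[15,20],[21,0],[39,5],[40,0]]
[[12,18],[15,20],[21,0],[39,5],[40,0],[42,20],[45,0]]
[[12,18],[15,20],[21,0],[25,8],[36,0],[39,5],[40,0],[42,20],[45,0]]
[[12,18],[15,20],[21,0],[25,8],[36,0],[39,5],[40,0],[42,20],[45,0]]
[[6,18],[15,20],[21,0],[25,8],[36,0],[39,5],[40,0],[42,20],[45,0]]
[[6,18],[15,20],[21,0],[25,8],[36,0],[39,5],[40,0],[42,20],[45,0]]
[[3,17],[5,0],[6,18],[15,20],[21,0],[25,8],[36,0],[39,5],[40,0],[42,20],[45,0]]
[[3,17],[5,0],[6,18],[15,20],[21,0],[24,8],[36,0],[39,5],[40,0],[42,20],[45,0]]
[[3,17],[5,0],[6,18],[15,20],[45,0]]
[[3,17],[5,0],[6,18],[15,20],[45,0]]
[[3,17],[5,0],[6,18],[15,20],[45,0]]
[[3,17],[5,0],[6,18],[15,20],[45,0]]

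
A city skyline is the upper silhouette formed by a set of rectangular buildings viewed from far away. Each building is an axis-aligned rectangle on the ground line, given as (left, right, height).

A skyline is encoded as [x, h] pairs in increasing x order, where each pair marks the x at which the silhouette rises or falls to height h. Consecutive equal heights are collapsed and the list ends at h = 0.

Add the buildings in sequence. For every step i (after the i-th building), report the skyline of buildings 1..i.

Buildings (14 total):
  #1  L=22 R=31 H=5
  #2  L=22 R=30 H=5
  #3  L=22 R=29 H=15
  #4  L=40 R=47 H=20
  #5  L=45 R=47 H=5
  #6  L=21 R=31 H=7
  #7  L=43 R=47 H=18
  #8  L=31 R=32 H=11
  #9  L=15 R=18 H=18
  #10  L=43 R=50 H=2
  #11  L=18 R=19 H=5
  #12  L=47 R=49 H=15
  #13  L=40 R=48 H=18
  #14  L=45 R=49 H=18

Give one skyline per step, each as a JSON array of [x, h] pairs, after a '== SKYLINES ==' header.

== SKYLINES ==
[[22,5],[31,0]]
[[22,5],[31,0]]
[[22,15],[29,5],[31,0]]
[[22,15],[29,5],[31,0],[40,20],[47,0]]
[[22,15],[29,5],[31,0],[40,20],[47,0]]
[[21,7],[22,15],[29,7],[31,0],[40,20],[47,0]]
[[21,7],[22,15],[29,7],[31,0],[40,20],[47,0]]
[[21,7],[22,15],[29,7],[31,11],[32,0],[40,20],[47,0]]
[[15,18],[18,0],[21,7],[22,15],[29,7],[31,11],[32,0],[40,20],[47,0]]
[[15,18],[18,0],[21,7],[22,15],[29,7],[31,11],[32,0],[40,20],[47,2],[50,0]]
[[15,18],[18,5],[19,0],[21,7],[22,15],[29,7],[31,11],[32,0],[40,20],[47,2],[50,0]]
[[15,18],[18,5],[19,0],[21,7],[22,15],[29,7],[31,11],[32,0],[40,20],[47,15],[49,2],[50,0]]
[[15,18],[18,5],[19,0],[21,7],[22,15],[29,7],[31,11],[32,0],[40,20],[47,18],[48,15],[49,2],[50,0]]
[[15,18],[18,5],[19,0],[21,7],[22,15],[29,7],[31,11],[32,0],[40,20],[47,18],[49,2],[50,0]]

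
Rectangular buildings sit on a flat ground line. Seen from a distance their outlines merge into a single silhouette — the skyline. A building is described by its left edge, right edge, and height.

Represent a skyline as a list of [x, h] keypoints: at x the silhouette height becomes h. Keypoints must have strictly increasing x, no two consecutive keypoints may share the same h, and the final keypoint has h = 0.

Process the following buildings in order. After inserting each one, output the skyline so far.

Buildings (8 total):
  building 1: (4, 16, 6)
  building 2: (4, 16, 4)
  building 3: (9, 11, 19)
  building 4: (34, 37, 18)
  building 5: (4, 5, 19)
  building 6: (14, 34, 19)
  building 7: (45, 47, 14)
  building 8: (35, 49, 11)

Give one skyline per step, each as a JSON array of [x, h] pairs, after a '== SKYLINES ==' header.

== SKYLINES ==
[[4,6],[16,0]]
[[4,6],[16,0]]
[[4,6],[9,19],[11,6],[16,0]]
[[4,6],[9,19],[11,6],[16,0],[34,18],[37,0]]
[[4,19],[5,6],[9,19],[11,6],[16,0],[34,18],[37,0]]
[[4,19],[5,6],[9,19],[11,6],[14,19],[34,18],[37,0]]
[[4,19],[5,6],[9,19],[11,6],[14,19],[34,18],[37,0],[45,14],[47,0]]
[[4,19],[5,6],[9,19],[11,6],[14,19],[34,18],[37,11],[45,14],[47,11],[49,0]]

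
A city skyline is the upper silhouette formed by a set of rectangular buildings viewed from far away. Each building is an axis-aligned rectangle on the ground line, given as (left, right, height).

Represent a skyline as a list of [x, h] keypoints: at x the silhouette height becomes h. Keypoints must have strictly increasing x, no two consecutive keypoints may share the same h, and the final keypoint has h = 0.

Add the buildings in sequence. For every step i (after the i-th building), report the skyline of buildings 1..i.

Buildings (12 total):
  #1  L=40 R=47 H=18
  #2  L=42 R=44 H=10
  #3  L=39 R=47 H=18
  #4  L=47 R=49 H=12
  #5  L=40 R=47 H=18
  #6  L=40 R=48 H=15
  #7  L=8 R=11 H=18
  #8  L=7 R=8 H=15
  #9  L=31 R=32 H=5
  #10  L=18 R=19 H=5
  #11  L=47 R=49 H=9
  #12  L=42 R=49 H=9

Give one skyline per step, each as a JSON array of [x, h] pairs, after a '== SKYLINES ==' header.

== SKYLINES ==
[[40,18],[47,0]]
[[40,18],[47,0]]
[[39,18],[47,0]]
[[39,18],[47,12],[49,0]]
[[39,18],[47,12],[49,0]]
[[39,18],[47,15],[48,12],[49,0]]
[[8,18],[11,0],[39,18],[47,15],[48,12],[49,0]]
[[7,15],[8,18],[11,0],[39,18],[47,15],[48,12],[49,0]]
[[7,15],[8,18],[11,0],[31,5],[32,0],[39,18],[47,15],[48,12],[49,0]]
[[7,15],[8,18],[11,0],[18,5],[19,0],[31,5],[32,0],[39,18],[47,15],[48,12],[49,0]]
[[7,15],[8,18],[11,0],[18,5],[19,0],[31,5],[32,0],[39,18],[47,15],[48,12],[49,0]]
[[7,15],[8,18],[11,0],[18,5],[19,0],[31,5],[32,0],[39,18],[47,15],[48,12],[49,0]]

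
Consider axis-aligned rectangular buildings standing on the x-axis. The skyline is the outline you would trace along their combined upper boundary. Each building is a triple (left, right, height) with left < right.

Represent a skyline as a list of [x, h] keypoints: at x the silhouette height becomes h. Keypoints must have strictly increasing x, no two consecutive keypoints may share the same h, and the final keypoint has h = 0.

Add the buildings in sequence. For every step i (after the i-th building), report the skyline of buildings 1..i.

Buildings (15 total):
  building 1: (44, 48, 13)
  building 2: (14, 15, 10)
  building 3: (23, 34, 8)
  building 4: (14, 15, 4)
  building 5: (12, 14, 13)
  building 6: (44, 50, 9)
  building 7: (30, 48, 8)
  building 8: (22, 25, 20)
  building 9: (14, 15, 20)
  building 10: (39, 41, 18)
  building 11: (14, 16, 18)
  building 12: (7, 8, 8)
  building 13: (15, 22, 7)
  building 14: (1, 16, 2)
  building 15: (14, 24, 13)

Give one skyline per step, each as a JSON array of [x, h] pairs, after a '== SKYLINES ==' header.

== SKYLINES ==
[[44,13],[48,0]]
[[14,10],[15,0],[44,13],[48,0]]
[[14,10],[15,0],[23,8],[34,0],[44,13],[48,0]]
[[14,10],[15,0],[23,8],[34,0],[44,13],[48,0]]
[[12,13],[14,10],[15,0],[23,8],[34,0],[44,13],[48,0]]
[[12,13],[14,10],[15,0],[23,8],[34,0],[44,13],[48,9],[50,0]]
[[12,13],[14,10],[15,0],[23,8],[44,13],[48,9],[50,0]]
[[12,13],[14,10],[15,0],[22,20],[25,8],[44,13],[48,9],[50,0]]
[[12,13],[14,20],[15,0],[22,20],[25,8],[44,13],[48,9],[50,0]]
[[12,13],[14,20],[15,0],[22,20],[25,8],[39,18],[41,8],[44,13],[48,9],[50,0]]
[[12,13],[14,20],[15,18],[16,0],[22,20],[25,8],[39,18],[41,8],[44,13],[48,9],[50,0]]
[[7,8],[8,0],[12,13],[14,20],[15,18],[16,0],[22,20],[25,8],[39,18],[41,8],[44,13],[48,9],[50,0]]
[[7,8],[8,0],[12,13],[14,20],[15,18],[16,7],[22,20],[25,8],[39,18],[41,8],[44,13],[48,9],[50,0]]
[[1,2],[7,8],[8,2],[12,13],[14,20],[15,18],[16,7],[22,20],[25,8],[39,18],[41,8],[44,13],[48,9],[50,0]]
[[1,2],[7,8],[8,2],[12,13],[14,20],[15,18],[16,13],[22,20],[25,8],[39,18],[41,8],[44,13],[48,9],[50,0]]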